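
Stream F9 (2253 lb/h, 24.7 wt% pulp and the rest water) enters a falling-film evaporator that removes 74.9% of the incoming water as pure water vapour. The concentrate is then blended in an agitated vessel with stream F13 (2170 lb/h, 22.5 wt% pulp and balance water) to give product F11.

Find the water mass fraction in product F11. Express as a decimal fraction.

0.6686

Vapour removed = 0.749×0.753×2253 = 1270.7 lb/h; concentrate = 982.31 lb/h.
water reaching the mixer = 425.82 (from concentrate) + 2170×0.775 = 2107.6 lb/h.
Product flow = 982.31 + 2170 = 3152.3 lb/h; water fraction = 0.6686.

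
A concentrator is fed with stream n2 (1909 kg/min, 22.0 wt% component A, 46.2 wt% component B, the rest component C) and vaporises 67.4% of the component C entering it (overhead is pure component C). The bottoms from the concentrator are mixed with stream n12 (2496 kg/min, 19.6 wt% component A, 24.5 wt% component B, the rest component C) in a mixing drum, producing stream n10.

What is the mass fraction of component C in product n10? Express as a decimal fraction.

Vapour removed = 0.674×0.318×1909 = 409.16 kg/min; concentrate = 1499.8 kg/min.
component C reaching the mixer = 197.9 (from concentrate) + 2496×0.559 = 1593.2 kg/min.
Product flow = 1499.8 + 2496 = 3995.8 kg/min; component C fraction = 0.399.

0.399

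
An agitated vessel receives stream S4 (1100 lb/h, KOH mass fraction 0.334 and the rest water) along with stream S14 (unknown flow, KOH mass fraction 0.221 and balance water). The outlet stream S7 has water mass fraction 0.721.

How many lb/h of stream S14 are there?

1043 lb/h

Let S14 be the unknown flow. Total out = 1100 + S14.
water balance: 732.6 + 0.779·S14 = 0.721·(1100 + S14)
(0.779 − 0.721)·S14 = 0.721×1100 − 732.6 = 60.5
S14 = 60.5 / 0.058 = 1043.1 lb/h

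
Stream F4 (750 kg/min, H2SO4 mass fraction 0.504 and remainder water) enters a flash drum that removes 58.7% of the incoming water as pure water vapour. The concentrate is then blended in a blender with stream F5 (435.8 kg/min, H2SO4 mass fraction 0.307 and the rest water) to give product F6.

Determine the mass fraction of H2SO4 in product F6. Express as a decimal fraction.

0.529

Vapour removed = 0.587×0.496×750 = 218.36 kg/min; concentrate = 531.64 kg/min.
H2SO4 reaching the mixer = 378 (from concentrate) + 435.8×0.307 = 511.79 kg/min.
Product flow = 531.64 + 435.8 = 967.44 kg/min; H2SO4 fraction = 0.529.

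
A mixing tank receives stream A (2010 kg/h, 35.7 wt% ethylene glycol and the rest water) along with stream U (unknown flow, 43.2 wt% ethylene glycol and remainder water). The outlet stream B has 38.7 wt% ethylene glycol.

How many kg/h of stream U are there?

1340 kg/h

Let U be the unknown flow. Total out = 2010 + U.
ethylene glycol balance: 717.57 + 0.432·U = 0.387·(2010 + U)
(0.432 − 0.387)·U = 0.387×2010 − 717.57 = 60.3
U = 60.3 / 0.045 = 1340 kg/h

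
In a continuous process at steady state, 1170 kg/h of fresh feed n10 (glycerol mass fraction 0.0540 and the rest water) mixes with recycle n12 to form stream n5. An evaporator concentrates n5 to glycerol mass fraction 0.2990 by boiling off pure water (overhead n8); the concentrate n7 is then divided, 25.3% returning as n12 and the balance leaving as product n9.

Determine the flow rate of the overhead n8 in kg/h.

958.7 kg/h

Overall glycerol balance (none leaves overhead): glycerol in fresh feed = glycerol in product, i.e. 1170×0.054 = (1−0.253)·n7·0.299.
n7 = 63.18/(0.299×0.747) = 282.87 kg/h.
Recycle n12 = 0.253×282.87 = 71.566 kg/h.
Combined feed n5 = 1170 + 71.566 = 1241.6 kg/h.
Overhead n8 = n5 − n7 = 1241.6 − 282.87 = 958.7 kg/h.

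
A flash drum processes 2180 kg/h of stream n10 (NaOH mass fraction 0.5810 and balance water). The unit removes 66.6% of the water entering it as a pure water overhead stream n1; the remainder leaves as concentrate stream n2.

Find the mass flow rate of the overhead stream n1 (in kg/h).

608.3 kg/h

water entering = 2180×0.419 = 913.42 kg/h; overhead removed = 0.666×913.42 = 608.34 kg/h.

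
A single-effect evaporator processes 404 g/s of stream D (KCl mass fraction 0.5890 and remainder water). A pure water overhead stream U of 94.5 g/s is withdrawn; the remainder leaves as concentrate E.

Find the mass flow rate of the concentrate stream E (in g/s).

Concentrate = 404 − 94.5 = 309.5 g/s.

309.5 g/s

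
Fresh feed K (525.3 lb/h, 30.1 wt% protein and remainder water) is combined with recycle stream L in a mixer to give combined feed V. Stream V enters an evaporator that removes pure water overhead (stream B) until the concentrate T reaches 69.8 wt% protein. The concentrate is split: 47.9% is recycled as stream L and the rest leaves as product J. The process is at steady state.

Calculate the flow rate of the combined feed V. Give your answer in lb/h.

Overall protein balance (none leaves overhead): protein in fresh feed = protein in product, i.e. 525.3×0.301 = (1−0.479)·T·0.698.
T = 158.12/(0.698×0.521) = 434.79 lb/h.
Recycle L = 0.479×434.79 = 208.26 lb/h.
Combined feed V = 525.3 + 208.26 = 733.56 lb/h.

733.6 lb/h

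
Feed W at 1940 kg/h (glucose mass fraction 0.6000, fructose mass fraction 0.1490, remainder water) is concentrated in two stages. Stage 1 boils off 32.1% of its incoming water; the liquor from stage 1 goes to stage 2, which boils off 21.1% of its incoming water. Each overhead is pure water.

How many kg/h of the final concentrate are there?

1714 kg/h

water in feed = 1940×0.251 = 486.94 kg/h.
After stage 1: water left = (1−0.321)×486.94 = 330.63; stream total = 1783.7 kg/h.
After stage 2: water left = (1−0.211)×330.63 = 260.87; final concentrate = 1713.9 kg/h.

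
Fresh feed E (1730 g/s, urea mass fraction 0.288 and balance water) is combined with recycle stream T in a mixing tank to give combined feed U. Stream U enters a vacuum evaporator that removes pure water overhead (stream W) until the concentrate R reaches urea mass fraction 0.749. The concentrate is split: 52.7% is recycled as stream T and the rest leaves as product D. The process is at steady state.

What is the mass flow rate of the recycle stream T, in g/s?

Overall urea balance (none leaves overhead): urea in fresh feed = urea in product, i.e. 1730×0.288 = (1−0.527)·R·0.749.
R = 498.24/(0.749×0.473) = 1406.4 g/s.
Recycle T = 0.527×1406.4 = 741.15 g/s.

741.2 g/s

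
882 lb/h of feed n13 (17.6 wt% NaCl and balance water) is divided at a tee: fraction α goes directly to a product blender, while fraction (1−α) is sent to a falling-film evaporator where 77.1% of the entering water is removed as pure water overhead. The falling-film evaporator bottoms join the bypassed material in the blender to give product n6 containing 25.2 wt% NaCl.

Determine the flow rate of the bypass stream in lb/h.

All 882×0.176 = 155.23 lb/h of NaCl reaches n6, so n6 = 155.23/0.252 = 616 lb/h and vapour = 266 lb/h.
The evaporator receives (1−α)·882 of feed at 0.824 water and removes 0.771 of that water:
0.771×0.824×(1−α)×882 = 266
(1−α) = 266/560.34 = 0.4747;  α = 0.5253.
Bypass flow = 0.5253×882 = 463.3 lb/h.

463.3 lb/h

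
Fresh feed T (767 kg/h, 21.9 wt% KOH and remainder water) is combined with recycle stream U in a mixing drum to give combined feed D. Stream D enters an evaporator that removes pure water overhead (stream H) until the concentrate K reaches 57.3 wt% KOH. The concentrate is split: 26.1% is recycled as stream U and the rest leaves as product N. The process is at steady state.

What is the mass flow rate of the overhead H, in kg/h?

Overall KOH balance (none leaves overhead): KOH in fresh feed = KOH in product, i.e. 767×0.219 = (1−0.261)·K·0.573.
K = 167.97/(0.573×0.739) = 396.68 kg/h.
Recycle U = 0.261×396.68 = 103.53 kg/h.
Combined feed D = 767 + 103.53 = 870.53 kg/h.
Overhead H = D − K = 870.53 − 396.68 = 473.85 kg/h.

473.9 kg/h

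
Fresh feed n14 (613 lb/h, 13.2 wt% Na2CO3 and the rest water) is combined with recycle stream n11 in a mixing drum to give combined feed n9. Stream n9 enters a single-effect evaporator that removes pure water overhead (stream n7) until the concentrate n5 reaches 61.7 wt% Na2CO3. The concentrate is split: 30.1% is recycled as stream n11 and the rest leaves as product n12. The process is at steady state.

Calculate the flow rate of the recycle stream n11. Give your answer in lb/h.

Overall Na2CO3 balance (none leaves overhead): Na2CO3 in fresh feed = Na2CO3 in product, i.e. 613×0.132 = (1−0.301)·n5·0.617.
n5 = 80.916/(0.617×0.699) = 187.62 lb/h.
Recycle n11 = 0.301×187.62 = 56.473 lb/h.

56.47 lb/h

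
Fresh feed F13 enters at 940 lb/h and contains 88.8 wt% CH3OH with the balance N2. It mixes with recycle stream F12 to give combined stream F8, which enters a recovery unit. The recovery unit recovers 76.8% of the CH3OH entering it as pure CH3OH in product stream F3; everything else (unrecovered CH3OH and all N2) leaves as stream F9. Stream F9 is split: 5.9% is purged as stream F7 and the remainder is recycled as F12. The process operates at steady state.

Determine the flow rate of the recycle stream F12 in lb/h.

1912 lb/h

N2 enters only via F13 and leaves only via the purge: 940×0.112 = 0.059×(N2 in F9), and the recovery unit passes all N2, so N2 in F8 = N2 in F9 = 1784.4 lb/h.
CH3OH in F8: m_A = 940×0.888 + (1−0.059)·(1−0.768)·m_A, so m_A = 834.72/0.7817 = 1067.8 lb/h.
F9 = (1−0.768)×1067.8 + 1784.4 = 2032.1 lb/h.
Recycle F12 = (1−0.059)×2032.1 = 1912.2 lb/h.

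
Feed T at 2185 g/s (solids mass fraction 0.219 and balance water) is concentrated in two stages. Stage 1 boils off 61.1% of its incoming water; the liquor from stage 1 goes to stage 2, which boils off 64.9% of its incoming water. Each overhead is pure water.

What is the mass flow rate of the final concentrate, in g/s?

711.5 g/s

water in feed = 2185×0.781 = 1706.5 g/s.
After stage 1: water left = (1−0.611)×1706.5 = 663.82; stream total = 1142.3 g/s.
After stage 2: water left = (1−0.649)×663.82 = 233; final concentrate = 711.52 g/s.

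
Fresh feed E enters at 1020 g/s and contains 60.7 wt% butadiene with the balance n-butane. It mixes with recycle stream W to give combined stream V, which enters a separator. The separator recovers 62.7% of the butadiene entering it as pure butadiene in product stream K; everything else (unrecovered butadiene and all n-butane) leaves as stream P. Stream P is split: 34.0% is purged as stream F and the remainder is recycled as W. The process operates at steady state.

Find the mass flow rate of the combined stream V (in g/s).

n-butane enters only via E and leaves only via the purge: 1020×0.393 = 0.340×(n-butane in P), and the separator passes all n-butane, so n-butane in V = n-butane in P = 1179 g/s.
butadiene in V: m_A = 1020×0.607 + (1−0.340)·(1−0.627)·m_A, so m_A = 619.14/0.7538 = 821.34 g/s.
V = 821.34 + 1179 = 2000.3 g/s.

2000 g/s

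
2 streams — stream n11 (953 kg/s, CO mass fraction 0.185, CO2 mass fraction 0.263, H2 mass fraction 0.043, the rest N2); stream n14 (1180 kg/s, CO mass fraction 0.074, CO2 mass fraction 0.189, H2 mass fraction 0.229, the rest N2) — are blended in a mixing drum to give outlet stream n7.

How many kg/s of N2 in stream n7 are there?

1085 kg/s

N2 out = N2 in = 953×0.509 + 1180×0.508 = 1084.5 kg/s.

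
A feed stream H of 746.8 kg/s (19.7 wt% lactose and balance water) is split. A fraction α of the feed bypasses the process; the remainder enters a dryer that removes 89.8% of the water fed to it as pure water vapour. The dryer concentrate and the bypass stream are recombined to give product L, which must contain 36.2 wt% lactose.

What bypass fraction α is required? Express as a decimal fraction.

0.368

All 746.8×0.197 = 147.12 kg/s of lactose reaches L, so L = 147.12/0.362 = 406.41 kg/s and vapour = 340.39 kg/s.
The evaporator receives (1−α)·746.8 of feed at 0.803 water and removes 0.898 of that water:
0.898×0.803×(1−α)×746.8 = 340.39
(1−α) = 340.39/538.51 = 0.6321;  α = 0.3679.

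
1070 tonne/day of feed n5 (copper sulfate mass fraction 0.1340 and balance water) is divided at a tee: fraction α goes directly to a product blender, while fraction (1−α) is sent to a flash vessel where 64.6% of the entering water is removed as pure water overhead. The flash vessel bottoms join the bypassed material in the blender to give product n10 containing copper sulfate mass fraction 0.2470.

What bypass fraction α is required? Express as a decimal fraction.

0.182

All 1070×0.134 = 143.38 tonne/day of copper sulfate reaches n10, so n10 = 143.38/0.247 = 580.49 tonne/day and vapour = 489.51 tonne/day.
The evaporator receives (1−α)·1070 of feed at 0.866 water and removes 0.646 of that water:
0.646×0.866×(1−α)×1070 = 489.51
(1−α) = 489.51/598.6 = 0.8178;  α = 0.1822.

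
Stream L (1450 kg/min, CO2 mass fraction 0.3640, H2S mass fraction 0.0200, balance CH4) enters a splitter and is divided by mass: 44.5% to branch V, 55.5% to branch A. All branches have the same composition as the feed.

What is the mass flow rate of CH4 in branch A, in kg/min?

Branch A total = 0.555×1450 = 804.75 kg/min.
CH4 in A = 0.616×804.75 = 495.73 kg/min.

495.7 kg/min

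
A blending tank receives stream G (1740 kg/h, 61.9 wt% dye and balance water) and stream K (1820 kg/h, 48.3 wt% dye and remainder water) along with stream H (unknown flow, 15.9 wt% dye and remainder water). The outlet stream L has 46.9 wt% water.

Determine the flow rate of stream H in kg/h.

Let H be the unknown flow. Total out = 3560 + H.
water balance: 1603.9 + 0.841·H = 0.469·(3560 + H)
(0.841 − 0.469)·H = 0.469×3560 − 1603.9 = 65.76
H = 65.76 / 0.372 = 176.77 kg/h

176.8 kg/h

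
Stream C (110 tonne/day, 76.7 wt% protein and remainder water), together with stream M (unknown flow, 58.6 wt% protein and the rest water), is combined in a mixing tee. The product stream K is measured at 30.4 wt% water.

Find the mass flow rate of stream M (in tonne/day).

Let M be the unknown flow. Total out = 110 + M.
water balance: 25.63 + 0.414·M = 0.304·(110 + M)
(0.414 − 0.304)·M = 0.304×110 − 25.63 = 7.81
M = 7.81 / 0.110 = 71 tonne/day

71 tonne/day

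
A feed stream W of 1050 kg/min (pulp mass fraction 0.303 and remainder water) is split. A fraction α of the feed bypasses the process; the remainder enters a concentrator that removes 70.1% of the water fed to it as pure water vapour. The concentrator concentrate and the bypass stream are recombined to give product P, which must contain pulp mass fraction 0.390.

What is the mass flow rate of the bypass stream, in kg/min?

570.6 kg/min

All 1050×0.303 = 318.15 kg/min of pulp reaches P, so P = 318.15/0.390 = 815.77 kg/min and vapour = 234.23 kg/min.
The evaporator receives (1−α)·1050 of feed at 0.697 water and removes 0.701 of that water:
0.701×0.697×(1−α)×1050 = 234.23
(1−α) = 234.23/513.03 = 0.4566;  α = 0.5434.
Bypass flow = 0.5434×1050 = 570.61 kg/min.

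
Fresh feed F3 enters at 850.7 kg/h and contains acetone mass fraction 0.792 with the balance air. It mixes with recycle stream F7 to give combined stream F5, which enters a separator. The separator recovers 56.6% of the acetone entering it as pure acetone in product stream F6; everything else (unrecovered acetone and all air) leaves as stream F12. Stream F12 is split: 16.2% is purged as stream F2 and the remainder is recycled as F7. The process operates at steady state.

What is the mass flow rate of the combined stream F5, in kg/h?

air enters only via F3 and leaves only via the purge: 850.7×0.208 = 0.162×(air in F12), and the separator passes all air, so air in F5 = air in F12 = 1092.3 kg/h.
acetone in F5: m_A = 850.7×0.792 + (1−0.162)·(1−0.566)·m_A, so m_A = 673.75/0.6363 = 1058.8 kg/h.
F5 = 1058.8 + 1092.3 = 2151.1 kg/h.

2151 kg/h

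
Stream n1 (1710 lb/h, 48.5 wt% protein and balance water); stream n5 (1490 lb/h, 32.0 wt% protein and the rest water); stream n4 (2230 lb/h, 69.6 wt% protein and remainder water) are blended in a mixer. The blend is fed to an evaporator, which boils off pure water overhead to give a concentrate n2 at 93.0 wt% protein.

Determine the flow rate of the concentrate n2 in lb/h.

3073 lb/h

protein entering = 1710×0.485 + 1490×0.320 + 2230×0.696 = 2858.2 lb/h.
All protein reports to n2, so n2 = 2858.2/0.930 = 3073.4 lb/h.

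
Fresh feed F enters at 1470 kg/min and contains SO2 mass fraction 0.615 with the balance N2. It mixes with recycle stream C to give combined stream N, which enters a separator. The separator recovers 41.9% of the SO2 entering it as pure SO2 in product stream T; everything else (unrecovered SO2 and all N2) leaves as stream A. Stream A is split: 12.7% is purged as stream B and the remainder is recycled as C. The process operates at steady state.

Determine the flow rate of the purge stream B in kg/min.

701.3 kg/min

N2 enters only via F and leaves only via the purge: 1470×0.385 = 0.127×(N2 in A), and the separator passes all N2, so N2 in N = N2 in A = 4456.3 kg/min.
SO2 in N: m_A = 1470×0.615 + (1−0.127)·(1−0.419)·m_A, so m_A = 904.05/0.4928 = 1834.6 kg/min.
A = (1−0.419)×1834.6 + 4456.3 = 5522.2 kg/min.
Purge B = 0.127×5522.2 = 701.32 kg/min.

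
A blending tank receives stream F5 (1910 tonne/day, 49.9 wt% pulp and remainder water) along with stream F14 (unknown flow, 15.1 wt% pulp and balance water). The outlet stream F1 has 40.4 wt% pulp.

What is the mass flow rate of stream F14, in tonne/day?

Let F14 be the unknown flow. Total out = 1910 + F14.
pulp balance: 953.09 + 0.151·F14 = 0.404·(1910 + F14)
(0.151 − 0.404)·F14 = 0.404×1910 − 953.09 = -181.45
F14 = -181.45 / -0.253 = 717.19 tonne/day

717.2 tonne/day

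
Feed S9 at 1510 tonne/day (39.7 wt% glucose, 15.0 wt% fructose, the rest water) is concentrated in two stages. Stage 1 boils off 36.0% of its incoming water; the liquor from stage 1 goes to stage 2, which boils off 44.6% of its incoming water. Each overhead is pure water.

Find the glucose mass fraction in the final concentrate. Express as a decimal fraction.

0.561

water in feed = 1510×0.453 = 684.03 tonne/day.
After stage 1: water left = (1−0.360)×684.03 = 437.78; stream total = 1263.7 tonne/day.
After stage 2: water left = (1−0.446)×437.78 = 242.53; final concentrate = 1068.5 tonne/day.
glucose fraction = 599.47/1068.5 = 0.561.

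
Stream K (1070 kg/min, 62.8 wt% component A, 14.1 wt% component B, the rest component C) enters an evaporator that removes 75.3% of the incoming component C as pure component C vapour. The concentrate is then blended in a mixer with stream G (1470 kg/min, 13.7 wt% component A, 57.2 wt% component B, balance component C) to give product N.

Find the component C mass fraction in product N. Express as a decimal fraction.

Vapour removed = 0.753×0.231×1070 = 186.12 kg/min; concentrate = 883.88 kg/min.
component C reaching the mixer = 61.051 (from concentrate) + 1470×0.291 = 488.82 kg/min.
Product flow = 883.88 + 1470 = 2353.9 kg/min; component C fraction = 0.208.

0.208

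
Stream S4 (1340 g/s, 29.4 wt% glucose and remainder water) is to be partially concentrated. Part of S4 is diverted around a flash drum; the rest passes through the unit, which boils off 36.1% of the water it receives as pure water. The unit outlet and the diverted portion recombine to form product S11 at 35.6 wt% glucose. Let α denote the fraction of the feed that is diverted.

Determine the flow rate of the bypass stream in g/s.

424.3 g/s

All 1340×0.294 = 393.96 g/s of glucose reaches S11, so S11 = 393.96/0.356 = 1106.6 g/s and vapour = 233.37 g/s.
The evaporator receives (1−α)·1340 of feed at 0.706 water and removes 0.361 of that water:
0.361×0.706×(1−α)×1340 = 233.37
(1−α) = 233.37/341.52 = 0.6833;  α = 0.3167.
Bypass flow = 0.3167×1340 = 424.34 g/s.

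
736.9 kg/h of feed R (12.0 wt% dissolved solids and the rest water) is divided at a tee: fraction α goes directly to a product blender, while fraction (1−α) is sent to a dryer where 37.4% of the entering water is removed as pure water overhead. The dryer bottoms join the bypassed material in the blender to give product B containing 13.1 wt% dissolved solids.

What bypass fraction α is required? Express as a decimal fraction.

0.745

All 736.9×0.120 = 88.428 kg/h of dissolved solids reaches B, so B = 88.428/0.131 = 675.02 kg/h and vapour = 61.877 kg/h.
The evaporator receives (1−α)·736.9 of feed at 0.880 water and removes 0.374 of that water:
0.374×0.880×(1−α)×736.9 = 61.877
(1−α) = 61.877/242.53 = 0.2551;  α = 0.7449.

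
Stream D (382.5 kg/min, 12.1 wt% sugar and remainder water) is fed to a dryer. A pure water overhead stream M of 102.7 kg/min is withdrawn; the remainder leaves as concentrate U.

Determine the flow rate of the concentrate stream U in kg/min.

Concentrate = 382.5 − 102.7 = 279.8 kg/min.

279.8 kg/min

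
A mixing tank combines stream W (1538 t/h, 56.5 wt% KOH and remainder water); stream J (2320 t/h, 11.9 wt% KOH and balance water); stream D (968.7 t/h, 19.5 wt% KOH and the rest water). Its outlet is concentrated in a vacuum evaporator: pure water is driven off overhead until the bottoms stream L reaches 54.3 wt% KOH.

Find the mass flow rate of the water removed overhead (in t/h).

KOH entering = 1538×0.565 + 2320×0.119 + 968.7×0.195 = 1333.9 t/h.
All KOH reports to L, so L = 1333.9/0.543 = 2456.6 t/h.
Total feed = 4826.7 t/h; overhead = 4826.7 − 2456.6 = 2370.1 t/h.

2370 t/h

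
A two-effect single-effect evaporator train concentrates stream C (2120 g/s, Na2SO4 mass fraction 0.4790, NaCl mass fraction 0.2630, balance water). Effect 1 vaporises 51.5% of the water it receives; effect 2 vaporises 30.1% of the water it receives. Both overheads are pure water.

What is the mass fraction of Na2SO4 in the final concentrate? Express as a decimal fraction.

0.5775

water in feed = 2120×0.258 = 546.96 g/s.
After stage 1: water left = (1−0.515)×546.96 = 265.28; stream total = 1838.3 g/s.
After stage 2: water left = (1−0.301)×265.28 = 185.43; final concentrate = 1758.5 g/s.
Na2SO4 fraction = 1015.5/1758.5 = 0.5775.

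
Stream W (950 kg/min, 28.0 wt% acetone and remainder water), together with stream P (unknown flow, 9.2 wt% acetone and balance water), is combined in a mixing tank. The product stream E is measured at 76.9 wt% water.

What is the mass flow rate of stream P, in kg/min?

Let P be the unknown flow. Total out = 950 + P.
water balance: 684 + 0.908·P = 0.769·(950 + P)
(0.908 − 0.769)·P = 0.769×950 − 684 = 46.55
P = 46.55 / 0.139 = 334.89 kg/min

334.9 kg/min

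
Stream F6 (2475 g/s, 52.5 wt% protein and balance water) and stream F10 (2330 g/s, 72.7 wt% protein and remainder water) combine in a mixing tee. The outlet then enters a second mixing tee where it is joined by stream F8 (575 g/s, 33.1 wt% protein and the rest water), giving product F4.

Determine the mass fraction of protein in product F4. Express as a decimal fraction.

Overall, product flow = 5380 g/s.
protein in = 2475×0.525 + 2330×0.727 + 575×0.331 = 3183.6 g/s.
protein fraction in F4 = 0.5917.

0.5917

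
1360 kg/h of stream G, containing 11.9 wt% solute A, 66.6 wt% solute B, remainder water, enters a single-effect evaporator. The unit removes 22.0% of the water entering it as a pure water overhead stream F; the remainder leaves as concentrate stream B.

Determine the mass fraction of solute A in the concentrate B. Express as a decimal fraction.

solute A is not removed: 1360×0.119 = 161.84 kg/h of solute A enters B.
water entering = 1360×0.215 = 292.4 kg/h; overhead removed = 0.220×292.4 = 64.328 kg/h.
Concentrate = 1360 − 64.328 = 1295.7 kg/h.
Mass fraction = 161.84/1295.7 = 0.1249.

0.1249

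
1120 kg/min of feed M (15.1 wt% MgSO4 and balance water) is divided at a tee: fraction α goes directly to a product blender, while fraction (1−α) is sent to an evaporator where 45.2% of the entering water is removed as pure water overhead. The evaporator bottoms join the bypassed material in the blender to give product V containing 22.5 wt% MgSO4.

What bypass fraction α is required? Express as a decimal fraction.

All 1120×0.151 = 169.12 kg/min of MgSO4 reaches V, so V = 169.12/0.225 = 751.64 kg/min and vapour = 368.36 kg/min.
The evaporator receives (1−α)·1120 of feed at 0.849 water and removes 0.452 of that water:
0.452×0.849×(1−α)×1120 = 368.36
(1−α) = 368.36/429.8 = 0.8570;  α = 0.1430.

0.143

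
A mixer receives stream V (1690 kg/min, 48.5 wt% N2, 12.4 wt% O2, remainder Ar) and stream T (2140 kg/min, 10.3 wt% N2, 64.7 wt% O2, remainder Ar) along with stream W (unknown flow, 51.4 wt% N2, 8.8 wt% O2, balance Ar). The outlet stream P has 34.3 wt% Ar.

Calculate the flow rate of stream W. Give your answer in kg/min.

Let W be the unknown flow. Total out = 3830 + W.
Ar balance: 1195.8 + 0.398·W = 0.343·(3830 + W)
(0.398 − 0.343)·W = 0.343×3830 − 1195.8 = 117.9
W = 117.9 / 0.055 = 2143.6 kg/min

2144 kg/min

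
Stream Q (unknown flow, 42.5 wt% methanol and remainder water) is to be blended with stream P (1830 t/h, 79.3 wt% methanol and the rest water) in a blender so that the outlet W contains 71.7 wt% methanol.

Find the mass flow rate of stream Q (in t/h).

476.3 t/h

Let Q be the unknown flow. Total out = 1830 + Q.
methanol balance: 1451.2 + 0.425·Q = 0.717·(1830 + Q)
(0.425 − 0.717)·Q = 0.717×1830 − 1451.2 = -139.08
Q = -139.08 / -0.292 = 476.3 t/h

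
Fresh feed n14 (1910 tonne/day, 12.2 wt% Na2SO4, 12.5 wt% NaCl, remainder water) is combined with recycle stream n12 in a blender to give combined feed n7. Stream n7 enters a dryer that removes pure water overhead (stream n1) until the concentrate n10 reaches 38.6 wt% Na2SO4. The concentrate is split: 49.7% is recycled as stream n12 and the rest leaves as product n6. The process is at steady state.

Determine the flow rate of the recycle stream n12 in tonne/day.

596.5 tonne/day

Overall Na2SO4 balance (none leaves overhead): Na2SO4 in fresh feed = Na2SO4 in product, i.e. 1910×0.122 = (1−0.497)·n10·0.386.
n10 = 233.02/(0.386×0.503) = 1200.2 tonne/day.
Recycle n12 = 0.497×1200.2 = 596.48 tonne/day.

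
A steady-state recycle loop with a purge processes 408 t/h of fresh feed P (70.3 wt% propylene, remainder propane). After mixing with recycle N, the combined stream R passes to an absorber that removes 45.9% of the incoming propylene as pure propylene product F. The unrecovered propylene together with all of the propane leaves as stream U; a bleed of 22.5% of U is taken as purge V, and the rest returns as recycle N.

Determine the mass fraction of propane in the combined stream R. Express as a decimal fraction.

propane enters only via P and leaves only via the purge: 408×0.297 = 0.225×(propane in U), and the absorber passes all propane, so propane in R = propane in U = 538.56 t/h.
propylene in R: m_A = 408×0.703 + (1−0.225)·(1−0.459)·m_A, so m_A = 286.82/0.5807 = 493.91 t/h.
R = 493.91 + 538.56 = 1032.5 t/h.
propane fraction in R = 538.56/1032.5 = 0.522.

0.522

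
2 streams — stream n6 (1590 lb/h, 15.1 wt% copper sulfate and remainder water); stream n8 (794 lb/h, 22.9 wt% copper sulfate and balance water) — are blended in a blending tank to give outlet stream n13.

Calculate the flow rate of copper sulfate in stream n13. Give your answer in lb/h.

421.9 lb/h

copper sulfate out = copper sulfate in = 1590×0.151 + 794×0.229 = 421.92 lb/h.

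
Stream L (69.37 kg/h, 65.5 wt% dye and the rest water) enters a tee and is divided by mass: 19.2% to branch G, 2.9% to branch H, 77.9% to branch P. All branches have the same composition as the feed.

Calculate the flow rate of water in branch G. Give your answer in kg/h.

4.595 kg/h

Branch G total = 0.192×69.37 = 13.319 kg/h.
water in G = 0.345×13.319 = 4.5951 kg/h.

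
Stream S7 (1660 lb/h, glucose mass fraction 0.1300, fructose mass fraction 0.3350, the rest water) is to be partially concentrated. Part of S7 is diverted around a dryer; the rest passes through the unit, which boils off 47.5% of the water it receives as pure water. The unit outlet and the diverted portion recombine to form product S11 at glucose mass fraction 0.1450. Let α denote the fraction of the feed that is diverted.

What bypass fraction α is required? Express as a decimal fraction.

0.593

All 1660×0.130 = 215.8 lb/h of glucose reaches S11, so S11 = 215.8/0.145 = 1488.3 lb/h and vapour = 171.72 lb/h.
The evaporator receives (1−α)·1660 of feed at 0.535 water and removes 0.475 of that water:
0.475×0.535×(1−α)×1660 = 171.72
(1−α) = 171.72/421.85 = 0.4071;  α = 0.5929.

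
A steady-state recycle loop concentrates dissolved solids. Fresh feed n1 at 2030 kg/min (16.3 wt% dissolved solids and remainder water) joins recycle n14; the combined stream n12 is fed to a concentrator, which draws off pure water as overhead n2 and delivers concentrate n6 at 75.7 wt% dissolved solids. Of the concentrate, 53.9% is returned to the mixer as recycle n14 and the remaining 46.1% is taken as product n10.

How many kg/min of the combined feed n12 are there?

2541 kg/min

Overall dissolved solids balance (none leaves overhead): dissolved solids in fresh feed = dissolved solids in product, i.e. 2030×0.163 = (1−0.539)·n6·0.757.
n6 = 330.89/(0.757×0.461) = 948.17 kg/min.
Recycle n14 = 0.539×948.17 = 511.06 kg/min.
Combined feed n12 = 2030 + 511.06 = 2541.1 kg/min.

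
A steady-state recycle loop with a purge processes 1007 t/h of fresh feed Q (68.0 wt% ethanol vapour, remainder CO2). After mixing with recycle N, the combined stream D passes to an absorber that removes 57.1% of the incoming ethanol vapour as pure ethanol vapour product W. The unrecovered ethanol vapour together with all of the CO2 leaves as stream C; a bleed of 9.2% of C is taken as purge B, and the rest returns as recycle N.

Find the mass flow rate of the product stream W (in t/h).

640.5 t/h

ethanol vapour in D: m_A = 1007×0.680 + (1−0.092)·(1−0.571)·m_A, so m_A = 684.76/0.6105 = 1121.7 t/h.
Product W = 0.571×1121.7 = 640.49 t/h.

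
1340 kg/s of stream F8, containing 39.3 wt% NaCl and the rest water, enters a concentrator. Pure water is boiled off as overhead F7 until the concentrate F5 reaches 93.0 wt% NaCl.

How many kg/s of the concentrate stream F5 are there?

NaCl is conserved: 1340×0.393 = 526.62 kg/s all reports to the concentrate.
Concentrate = 526.62/(target fraction) = 566.26 kg/s.

566.3 kg/s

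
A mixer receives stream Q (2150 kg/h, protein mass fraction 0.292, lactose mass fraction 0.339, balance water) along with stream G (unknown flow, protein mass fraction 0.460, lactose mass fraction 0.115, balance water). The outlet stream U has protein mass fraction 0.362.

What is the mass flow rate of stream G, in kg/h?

1536 kg/h

Let G be the unknown flow. Total out = 2150 + G.
protein balance: 627.8 + 0.460·G = 0.362·(2150 + G)
(0.460 − 0.362)·G = 0.362×2150 − 627.8 = 150.5
G = 150.5 / 0.098 = 1535.7 kg/h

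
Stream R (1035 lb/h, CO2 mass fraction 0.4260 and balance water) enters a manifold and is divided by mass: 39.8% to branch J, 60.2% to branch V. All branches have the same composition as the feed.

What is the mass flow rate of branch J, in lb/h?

411.9 lb/h

Branch J flow = 0.398×1035 = 411.93 lb/h.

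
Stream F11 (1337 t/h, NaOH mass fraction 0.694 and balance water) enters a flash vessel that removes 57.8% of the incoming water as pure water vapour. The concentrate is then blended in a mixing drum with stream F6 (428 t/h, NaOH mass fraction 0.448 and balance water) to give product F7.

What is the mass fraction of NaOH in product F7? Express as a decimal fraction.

0.732

Vapour removed = 0.578×0.306×1337 = 236.47 t/h; concentrate = 1100.5 t/h.
NaOH reaching the mixer = 927.88 (from concentrate) + 428×0.448 = 1119.6 t/h.
Product flow = 1100.5 + 428 = 1528.5 t/h; NaOH fraction = 0.732.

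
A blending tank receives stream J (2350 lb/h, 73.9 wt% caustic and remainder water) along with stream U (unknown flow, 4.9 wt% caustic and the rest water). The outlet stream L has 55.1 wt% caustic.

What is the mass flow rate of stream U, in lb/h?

880.1 lb/h

Let U be the unknown flow. Total out = 2350 + U.
caustic balance: 1736.6 + 0.049·U = 0.551·(2350 + U)
(0.049 − 0.551)·U = 0.551×2350 − 1736.6 = -441.8
U = -441.8 / -0.502 = 880.08 lb/h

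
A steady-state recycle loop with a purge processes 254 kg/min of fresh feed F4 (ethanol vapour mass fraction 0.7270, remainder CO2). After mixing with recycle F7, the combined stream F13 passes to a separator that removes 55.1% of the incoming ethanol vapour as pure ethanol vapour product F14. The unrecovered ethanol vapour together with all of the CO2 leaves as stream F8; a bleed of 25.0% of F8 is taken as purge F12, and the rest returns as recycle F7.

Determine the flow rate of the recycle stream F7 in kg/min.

301.8 kg/min

CO2 enters only via F4 and leaves only via the purge: 254×0.273 = 0.250×(CO2 in F8), and the separator passes all CO2, so CO2 in F13 = CO2 in F8 = 277.37 kg/min.
ethanol vapour in F13: m_A = 254×0.727 + (1−0.250)·(1−0.551)·m_A, so m_A = 184.66/0.6633 = 278.41 kg/min.
F8 = (1−0.551)×278.41 + 277.37 = 402.38 kg/min.
Recycle F7 = (1−0.250)×402.38 = 301.78 kg/min.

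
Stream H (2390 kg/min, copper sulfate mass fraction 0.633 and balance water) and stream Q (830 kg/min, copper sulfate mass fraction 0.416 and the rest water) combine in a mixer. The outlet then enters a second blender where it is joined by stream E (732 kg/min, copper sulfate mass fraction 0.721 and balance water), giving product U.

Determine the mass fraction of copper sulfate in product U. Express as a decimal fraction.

0.604

Overall, product flow = 3952 kg/min.
copper sulfate in = 2390×0.633 + 830×0.416 + 732×0.721 = 2385.9 kg/min.
copper sulfate fraction in U = 0.604.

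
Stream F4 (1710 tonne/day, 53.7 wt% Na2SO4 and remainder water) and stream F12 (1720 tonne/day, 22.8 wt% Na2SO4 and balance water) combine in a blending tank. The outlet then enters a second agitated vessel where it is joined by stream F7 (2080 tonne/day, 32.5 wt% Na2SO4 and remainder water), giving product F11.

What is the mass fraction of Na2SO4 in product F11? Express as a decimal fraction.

0.361

Overall, product flow = 5510 tonne/day.
Na2SO4 in = 1710×0.537 + 1720×0.228 + 2080×0.325 = 1986.4 tonne/day.
Na2SO4 fraction in F11 = 0.361.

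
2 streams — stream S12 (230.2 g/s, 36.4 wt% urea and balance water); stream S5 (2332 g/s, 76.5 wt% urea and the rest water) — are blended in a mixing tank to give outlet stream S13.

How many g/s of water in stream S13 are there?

water out = water in = 230.2×0.636 + 2332×0.235 = 694.43 g/s.

694.4 g/s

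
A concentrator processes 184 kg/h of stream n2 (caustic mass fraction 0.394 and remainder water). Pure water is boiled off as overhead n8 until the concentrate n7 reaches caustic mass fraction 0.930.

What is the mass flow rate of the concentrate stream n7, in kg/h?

77.95 kg/h

caustic is conserved: 184×0.394 = 72.496 kg/h all reports to the concentrate.
Concentrate = 72.496/(target fraction) = 77.953 kg/h.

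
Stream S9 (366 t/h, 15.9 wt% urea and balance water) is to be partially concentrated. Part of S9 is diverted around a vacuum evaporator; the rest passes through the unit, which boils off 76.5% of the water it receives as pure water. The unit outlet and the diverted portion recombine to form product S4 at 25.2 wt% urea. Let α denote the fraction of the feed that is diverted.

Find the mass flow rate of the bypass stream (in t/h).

All 366×0.159 = 58.194 t/h of urea reaches S4, so S4 = 58.194/0.252 = 230.93 t/h and vapour = 135.07 t/h.
The evaporator receives (1−α)·366 of feed at 0.841 water and removes 0.765 of that water:
0.765×0.841×(1−α)×366 = 135.07
(1−α) = 135.07/235.47 = 0.5736;  α = 0.4264.
Bypass flow = 0.4264×366 = 156.05 t/h.

156.1 t/h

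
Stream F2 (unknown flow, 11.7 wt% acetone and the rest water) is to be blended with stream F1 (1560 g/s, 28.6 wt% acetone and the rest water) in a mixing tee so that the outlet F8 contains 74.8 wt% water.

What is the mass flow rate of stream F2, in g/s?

392.9 g/s

Let F2 be the unknown flow. Total out = 1560 + F2.
water balance: 1113.8 + 0.883·F2 = 0.748·(1560 + F2)
(0.883 − 0.748)·F2 = 0.748×1560 − 1113.8 = 53.04
F2 = 53.04 / 0.135 = 392.89 g/s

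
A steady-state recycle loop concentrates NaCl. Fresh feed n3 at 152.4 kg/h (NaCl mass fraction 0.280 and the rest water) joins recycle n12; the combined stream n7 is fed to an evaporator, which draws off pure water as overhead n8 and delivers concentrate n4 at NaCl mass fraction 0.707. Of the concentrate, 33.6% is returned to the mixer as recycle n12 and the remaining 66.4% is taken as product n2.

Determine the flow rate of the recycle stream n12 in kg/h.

30.54 kg/h

Overall NaCl balance (none leaves overhead): NaCl in fresh feed = NaCl in product, i.e. 152.4×0.280 = (1−0.336)·n4·0.707.
n4 = 42.672/(0.707×0.664) = 90.898 kg/h.
Recycle n12 = 0.336×90.898 = 30.542 kg/h.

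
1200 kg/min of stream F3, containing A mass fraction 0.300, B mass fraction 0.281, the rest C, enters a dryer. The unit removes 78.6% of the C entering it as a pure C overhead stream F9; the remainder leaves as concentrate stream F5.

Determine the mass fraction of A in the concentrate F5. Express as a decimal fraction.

A is not removed: 1200×0.300 = 360 kg/min of A enters F5.
C entering = 1200×0.419 = 502.8 kg/min; overhead removed = 0.786×502.8 = 395.2 kg/min.
Concentrate = 1200 − 395.2 = 804.8 kg/min.
Mass fraction = 360/804.8 = 0.447.

0.447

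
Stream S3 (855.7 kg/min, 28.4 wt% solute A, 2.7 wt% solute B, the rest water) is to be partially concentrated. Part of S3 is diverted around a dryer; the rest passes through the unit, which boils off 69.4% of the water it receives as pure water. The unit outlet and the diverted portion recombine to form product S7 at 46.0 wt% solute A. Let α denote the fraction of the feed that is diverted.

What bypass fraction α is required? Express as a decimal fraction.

All 855.7×0.284 = 243.02 kg/min of solute A reaches S7, so S7 = 243.02/0.460 = 528.3 kg/min and vapour = 327.4 kg/min.
The evaporator receives (1−α)·855.7 of feed at 0.689 water and removes 0.694 of that water:
0.694×0.689×(1−α)×855.7 = 327.4
(1−α) = 327.4/409.17 = 0.8002;  α = 0.1998.

0.200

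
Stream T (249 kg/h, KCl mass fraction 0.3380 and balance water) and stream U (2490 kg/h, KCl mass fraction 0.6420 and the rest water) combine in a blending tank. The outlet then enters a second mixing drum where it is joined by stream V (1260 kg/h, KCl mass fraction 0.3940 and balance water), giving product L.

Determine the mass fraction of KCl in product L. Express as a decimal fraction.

Overall, product flow = 3999 kg/h.
KCl in = 249×0.338 + 2490×0.642 + 1260×0.394 = 2179.2 kg/h.
KCl fraction in L = 0.5449.

0.5449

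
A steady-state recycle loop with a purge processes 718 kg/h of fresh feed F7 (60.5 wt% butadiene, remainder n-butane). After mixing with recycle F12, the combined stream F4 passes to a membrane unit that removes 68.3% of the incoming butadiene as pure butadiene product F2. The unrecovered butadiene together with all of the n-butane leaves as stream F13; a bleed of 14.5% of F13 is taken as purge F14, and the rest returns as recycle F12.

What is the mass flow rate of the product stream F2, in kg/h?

butadiene in F4: m_A = 718×0.605 + (1−0.145)·(1−0.683)·m_A, so m_A = 434.39/0.7290 = 595.9 kg/h.
Product F2 = 0.683×595.9 = 407 kg/h.

407 kg/h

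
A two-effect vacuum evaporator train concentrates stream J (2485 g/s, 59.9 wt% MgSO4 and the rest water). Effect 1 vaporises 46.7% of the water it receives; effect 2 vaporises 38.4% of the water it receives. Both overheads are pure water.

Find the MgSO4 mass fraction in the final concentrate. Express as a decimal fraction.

water in feed = 2485×0.401 = 996.49 g/s.
After stage 1: water left = (1−0.467)×996.49 = 531.13; stream total = 2019.6 g/s.
After stage 2: water left = (1−0.384)×531.13 = 327.17; final concentrate = 1815.7 g/s.
MgSO4 fraction = 1488.5/1815.7 = 0.820.

0.820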